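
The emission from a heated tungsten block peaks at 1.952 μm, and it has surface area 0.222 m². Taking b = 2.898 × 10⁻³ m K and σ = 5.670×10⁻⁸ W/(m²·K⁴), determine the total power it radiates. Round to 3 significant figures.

P ≈ 6.12×10⁴ W

Wien's law: T = b/λ_max = 2.898×10⁻³/1.952×10⁻⁶ = 1484.63 K.
Area A = 0.222 m².
Then P = σAT⁴ = 5.670×10⁻⁸×0.222×(1484.63)⁴ = 6.12×10⁴ W.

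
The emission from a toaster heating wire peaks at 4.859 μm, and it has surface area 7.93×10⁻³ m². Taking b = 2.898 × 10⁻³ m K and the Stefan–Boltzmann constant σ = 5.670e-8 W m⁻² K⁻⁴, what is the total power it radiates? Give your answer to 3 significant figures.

P ≈ 56.9 W

Wien's law: T = b/λ_max = 2.898×10⁻³/4.859×10⁻⁶ = 596.419 K.
Area A = 7.93×10⁻³ m².
Then P = σAT⁴ = 5.670×10⁻⁸×7.93×10⁻³×(596.419)⁴ = 56.9 W.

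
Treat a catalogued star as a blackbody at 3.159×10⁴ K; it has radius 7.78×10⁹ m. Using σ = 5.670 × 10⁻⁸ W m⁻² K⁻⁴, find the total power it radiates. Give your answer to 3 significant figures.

P ≈ 4.29×10³¹ W

Surface area A = 4πR² = 4π(7.78×10⁹ m)² = 7.60622×10²⁰ m².
P = σAT⁴ = 5.670×10⁻⁸ × 7.60622×10²⁰ × (3.159×10⁴)⁴ = 4.29×10³¹ W.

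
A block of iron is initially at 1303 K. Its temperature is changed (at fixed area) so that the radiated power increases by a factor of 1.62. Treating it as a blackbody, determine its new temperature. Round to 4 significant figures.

T₂ ≈ 1470 K

P ∝ T⁴, so T₂/T₁ = (P₂/P₁)^(1/4) = (1.62)^(1/4) = 1.12818.
T₂ = 1303 × 1.12818 = 1470 K.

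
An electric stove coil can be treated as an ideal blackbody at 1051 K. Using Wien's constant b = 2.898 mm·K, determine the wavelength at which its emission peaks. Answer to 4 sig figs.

λ_max ≈ 2.757 μm

Wien's displacement law: λ_max = b/T = (2.898×10⁻³ m·K)/(1051 K) = 2.7574×10⁻⁶ m.
That is 2.757 μm, in the infrared range.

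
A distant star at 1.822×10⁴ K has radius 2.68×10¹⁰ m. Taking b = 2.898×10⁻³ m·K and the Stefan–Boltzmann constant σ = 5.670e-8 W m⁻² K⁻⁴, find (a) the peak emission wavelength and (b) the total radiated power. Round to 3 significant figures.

(a) λ_max = b/T = 2.898×10⁻³/1.822×10⁴ = 1.591×10⁻⁷ m = 159 nm.
Surface area A = 4πR² = 4π(2.68×10¹⁰ m)² = 9.02567×10²¹ m².
(b) P = σAT⁴ = 5.670×10⁻⁸×9.02567×10²¹×(1.822×10⁴)⁴ = 5.64×10³¹ W.

λ_max ≈ 159 nm; P ≈ 5.64×10³¹ W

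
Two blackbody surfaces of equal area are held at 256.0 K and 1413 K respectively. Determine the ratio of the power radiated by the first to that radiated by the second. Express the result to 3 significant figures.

With equal areas, P₁/P₂ = (T₁/T₂)⁴ = (256.0/1413)⁴ = 1.08×10⁻³.

P₁/P₂ ≈ 1.08×10⁻³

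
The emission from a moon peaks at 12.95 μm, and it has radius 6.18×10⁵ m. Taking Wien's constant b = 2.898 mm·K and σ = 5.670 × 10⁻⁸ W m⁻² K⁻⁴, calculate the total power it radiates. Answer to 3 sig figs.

Wien's law: T = b/λ_max = 2.898×10⁻³/1.295×10⁻⁵ = 223.784 K.
Surface area A = 4πR² = 4π(6.18×10⁵ m)² = 4.79940×10¹² m².
Then P = σAT⁴ = 5.670×10⁻⁸×4.79940×10¹²×(223.784)⁴ = 6.82×10¹⁴ W.

P ≈ 6.82×10¹⁴ W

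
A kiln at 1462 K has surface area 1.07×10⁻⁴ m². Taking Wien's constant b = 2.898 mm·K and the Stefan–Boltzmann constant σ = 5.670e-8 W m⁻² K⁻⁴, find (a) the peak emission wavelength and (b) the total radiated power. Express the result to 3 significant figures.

(a) λ_max = b/T = 2.898×10⁻³/1462 = 1.982×10⁻⁶ m = 1.98 μm.
Area A = 1.07×10⁻⁴ m².
(b) P = σAT⁴ = 5.670×10⁻⁸×1.07×10⁻⁴×(1462)⁴ = 27.7 W.

λ_max ≈ 1.98 μm; P ≈ 27.7 W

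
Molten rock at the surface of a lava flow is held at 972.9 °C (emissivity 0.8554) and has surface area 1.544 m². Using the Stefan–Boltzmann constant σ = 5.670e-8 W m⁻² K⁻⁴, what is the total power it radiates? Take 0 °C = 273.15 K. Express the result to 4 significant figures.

P ≈ 1.805×10⁵ W

T = 972.9 °C + 273.15 = 1246.05 K.
Area A = 1.544 m².
P = εσAT⁴ = 0.8554 × 5.670×10⁻⁸ × 1.544 × (1246.05)⁴ = 1.805×10⁵ W.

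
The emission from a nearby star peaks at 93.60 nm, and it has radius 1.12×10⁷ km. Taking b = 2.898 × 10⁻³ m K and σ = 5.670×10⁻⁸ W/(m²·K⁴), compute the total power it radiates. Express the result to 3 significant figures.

Wien's law: T = b/λ_max = 2.898×10⁻³/9.360×10⁻⁸ = 30961.5 K.
Surface area A = 4πR² = 4π(1.12×10¹⁰ m)² = 1.57633×10²¹ m².
Then P = σAT⁴ = 5.670×10⁻⁸×1.57633×10²¹×(30961.5)⁴ = 8.21×10³¹ W.

P ≈ 8.21×10³¹ W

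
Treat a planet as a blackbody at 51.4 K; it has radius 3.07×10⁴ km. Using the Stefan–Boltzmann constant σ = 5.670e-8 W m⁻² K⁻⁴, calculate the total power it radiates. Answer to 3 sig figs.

Surface area A = 4πR² = 4π(3.07×10⁷ m)² = 1.18437×10¹⁶ m².
P = σAT⁴ = 5.670×10⁻⁸ × 1.18437×10¹⁶ × (51.4)⁴ = 4.69×10¹⁵ W.

P ≈ 4.69×10¹⁵ W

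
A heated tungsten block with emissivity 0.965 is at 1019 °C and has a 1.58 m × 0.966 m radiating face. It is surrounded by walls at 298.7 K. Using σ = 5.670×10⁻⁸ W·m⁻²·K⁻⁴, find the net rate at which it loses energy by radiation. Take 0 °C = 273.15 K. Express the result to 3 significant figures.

Net loss ≈ 2.32×10⁵ W

T = 1019 °C + 273.15 = 1292.15 K.
Area A = 1.58 × 0.966 = 1.52628 m².
Net radiated power P_net = εσA(T⁴ − T₀⁴) = 0.965×5.670×10⁻⁸×1.52628×(1292.15⁴ − 298.7⁴).
T⁴ − T₀⁴ = 2.78774×10¹² − 7.96051×10⁹ = 2.77978×10¹² K⁴, so P_net = 2.32×10⁵ W.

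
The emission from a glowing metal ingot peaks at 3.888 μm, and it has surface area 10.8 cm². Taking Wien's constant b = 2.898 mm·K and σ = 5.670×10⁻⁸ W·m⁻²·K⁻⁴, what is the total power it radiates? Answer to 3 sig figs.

Wien's law: T = b/λ_max = 2.898×10⁻³/3.888×10⁻⁶ = 745.370 K.
Area A = 10.8 cm² = 1.08×10⁻³ m².
Then P = σAT⁴ = 5.670×10⁻⁸×1.08×10⁻³×(745.370)⁴ = 18.9 W.

P ≈ 18.9 W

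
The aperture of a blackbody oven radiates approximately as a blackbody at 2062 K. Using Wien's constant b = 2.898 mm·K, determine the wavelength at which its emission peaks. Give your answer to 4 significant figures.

λ_max ≈ 1405 nm

Wien's displacement law: λ_max = b/T = (2.898×10⁻³ m·K)/(2062 K) = 1.4054×10⁻⁶ m.
That is 1405 nm, in the infrared range.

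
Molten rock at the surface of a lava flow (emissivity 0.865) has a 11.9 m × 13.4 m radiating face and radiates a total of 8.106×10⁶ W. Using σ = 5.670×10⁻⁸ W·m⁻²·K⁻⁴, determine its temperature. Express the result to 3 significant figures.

Area A = 11.9 × 13.4 = 159.46 m².
P = εσAT⁴ ⇒ T = (P/(εσA))^(1/4) = (8.106×10⁶/(0.865×5.670×10⁻⁸×159.46))^(1/4) = 1.01×10³ K.

T ≈ 1.01×10³ K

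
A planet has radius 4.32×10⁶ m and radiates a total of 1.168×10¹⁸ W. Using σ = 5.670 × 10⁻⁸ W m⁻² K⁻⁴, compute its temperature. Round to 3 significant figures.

Surface area A = 4πR² = 4π(4.32×10⁶ m)² = 2.34519×10¹⁴ m².
P = σAT⁴ ⇒ T = (P/(σA))^(1/4) = (1.168×10¹⁸/(5.670×10⁻⁸×2.34519×10¹⁴))^(1/4) = 544 K.

T ≈ 544 K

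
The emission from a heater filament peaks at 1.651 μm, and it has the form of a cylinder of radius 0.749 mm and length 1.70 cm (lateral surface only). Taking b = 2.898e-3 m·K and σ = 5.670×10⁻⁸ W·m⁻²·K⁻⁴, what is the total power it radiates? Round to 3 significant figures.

P ≈ 43.1 W

Wien's law: T = b/λ_max = 2.898×10⁻³/1.651×10⁻⁶ = 1755.30 K.
Lateral area A = 2πrL = 2π×7.49×10⁻⁴×0.0170 = 8.00038×10⁻⁵ m².
Then P = σAT⁴ = 5.670×10⁻⁸×8.00038×10⁻⁵×(1755.30)⁴ = 43.1 W.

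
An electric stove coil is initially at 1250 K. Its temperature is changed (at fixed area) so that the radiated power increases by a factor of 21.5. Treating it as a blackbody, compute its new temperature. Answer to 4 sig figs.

P ∝ T⁴, so T₂/T₁ = (P₂/P₁)^(1/4) = (21.5)^(1/4) = 2.15333.
T₂ = 1250 × 2.15333 = 2692 K.

T₂ ≈ 2692 K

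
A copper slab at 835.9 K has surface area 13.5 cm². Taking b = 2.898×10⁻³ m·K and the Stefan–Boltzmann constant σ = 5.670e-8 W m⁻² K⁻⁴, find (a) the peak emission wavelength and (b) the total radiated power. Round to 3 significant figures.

(a) λ_max = b/T = 2.898×10⁻³/835.9 = 3.467×10⁻⁶ m = 3.47 μm.
Area A = 13.5 cm² = 1.35×10⁻³ m².
(b) P = σAT⁴ = 5.670×10⁻⁸×1.35×10⁻³×(835.9)⁴ = 37.4 W.

λ_max ≈ 3.47 μm; P ≈ 37.4 W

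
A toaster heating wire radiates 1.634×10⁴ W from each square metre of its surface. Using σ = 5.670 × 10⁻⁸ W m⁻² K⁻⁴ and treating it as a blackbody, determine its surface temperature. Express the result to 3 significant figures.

I = σT⁴, so T = (I/σ)^(1/4) = (1.634×10⁴/(5.670×10⁻⁸))^(1/4) = 733 K.

T ≈ 733 K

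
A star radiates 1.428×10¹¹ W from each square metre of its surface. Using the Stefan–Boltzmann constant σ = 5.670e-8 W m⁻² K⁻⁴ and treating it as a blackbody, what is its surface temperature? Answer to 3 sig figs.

T ≈ 3.98×10⁴ K

I = σT⁴, so T = (I/σ)^(1/4) = (1.428×10¹¹/(5.670×10⁻⁸))^(1/4) = 3.98×10⁴ K.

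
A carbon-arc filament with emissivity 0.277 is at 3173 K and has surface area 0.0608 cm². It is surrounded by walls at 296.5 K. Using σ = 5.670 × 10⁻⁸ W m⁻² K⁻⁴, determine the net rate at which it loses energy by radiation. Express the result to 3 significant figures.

Net loss ≈ 9.68 W

Area A = 0.0608 cm² = 6.08×10⁻⁶ m².
Net radiated power P_net = εσA(T⁴ − T₀⁴) = 0.277×5.670×10⁻⁸×6.08×10⁻⁶×(3173⁴ − 296.5⁴).
T⁴ − T₀⁴ = 1.01363×10¹⁴ − 7.72856×10⁹ = 1.01355×10¹⁴ K⁴, so P_net = 9.68 W.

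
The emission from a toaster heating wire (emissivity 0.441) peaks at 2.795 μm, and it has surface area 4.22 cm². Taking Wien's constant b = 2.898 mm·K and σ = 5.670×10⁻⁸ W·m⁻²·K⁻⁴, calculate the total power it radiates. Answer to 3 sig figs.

Wien's law: T = b/λ_max = 2.898×10⁻³/2.795×10⁻⁶ = 1036.85 K.
Area A = 4.22 cm² = 4.22×10⁻⁴ m².
Then P = εσAT⁴ = 0.441×5.670×10⁻⁸×4.22×10⁻⁴×(1036.85)⁴ = 12.2 W.

P ≈ 12.2 W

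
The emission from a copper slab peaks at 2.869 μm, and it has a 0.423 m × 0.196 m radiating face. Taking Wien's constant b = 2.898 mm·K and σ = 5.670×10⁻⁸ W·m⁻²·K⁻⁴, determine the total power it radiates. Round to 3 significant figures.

P ≈ 4.89×10³ W

Wien's law: T = b/λ_max = 2.898×10⁻³/2.869×10⁻⁶ = 1010.11 K.
Area A = 0.423 × 0.196 = 0.082908 m².
Then P = σAT⁴ = 5.670×10⁻⁸×0.082908×(1010.11)⁴ = 4.89×10³ W.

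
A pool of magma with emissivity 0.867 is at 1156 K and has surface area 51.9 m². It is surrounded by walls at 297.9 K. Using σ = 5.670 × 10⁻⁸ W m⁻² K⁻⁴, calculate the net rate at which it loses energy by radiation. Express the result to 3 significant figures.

Area A = 51.9 m².
Net radiated power P_net = εσA(T⁴ − T₀⁴) = 0.867×5.670×10⁻⁸×51.9×(1156⁴ − 297.9⁴).
T⁴ − T₀⁴ = 1.78579×10¹² − 7.87557×10⁹ = 1.77791×10¹² K⁴, so P_net = 4.54×10⁶ W.

Net loss ≈ 4.54×10⁶ W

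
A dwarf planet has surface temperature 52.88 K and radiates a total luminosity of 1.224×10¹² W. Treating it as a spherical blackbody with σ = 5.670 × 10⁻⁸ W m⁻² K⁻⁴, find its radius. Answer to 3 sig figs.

L = 4πR²σT⁴ ⇒ R = √(L/(4πσT⁴)).
σT⁴ = 0.443352 W/m², so R = √(1.224×10¹²/(4π×0.443352)) = 4.69×10⁵ m.

R ≈ 4.69×10⁵ m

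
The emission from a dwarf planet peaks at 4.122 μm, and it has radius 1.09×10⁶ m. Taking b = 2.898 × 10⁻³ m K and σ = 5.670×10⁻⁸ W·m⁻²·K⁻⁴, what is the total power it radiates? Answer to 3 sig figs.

Wien's law: T = b/λ_max = 2.898×10⁻³/4.122×10⁻⁶ = 703.057 K.
Surface area A = 4πR² = 4π(1.09×10⁶ m)² = 1.49301×10¹³ m².
Then P = σAT⁴ = 5.670×10⁻⁸×1.49301×10¹³×(703.057)⁴ = 2.07×10¹⁷ W.

P ≈ 2.07×10¹⁷ W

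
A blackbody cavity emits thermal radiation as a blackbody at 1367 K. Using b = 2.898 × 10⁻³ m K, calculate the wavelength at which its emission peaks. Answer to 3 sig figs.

λ_max ≈ 2.12 μm

Wien's displacement law: λ_max = b/T = (2.898×10⁻³ m·K)/(1367 K) = 2.120×10⁻⁶ m.
That is 2.12 μm, in the infrared range.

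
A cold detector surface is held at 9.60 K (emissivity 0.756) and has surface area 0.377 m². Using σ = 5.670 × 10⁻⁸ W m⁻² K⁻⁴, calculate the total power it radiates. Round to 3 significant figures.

P ≈ 1.37×10⁻⁴ W

Area A = 0.377 m².
P = εσAT⁴ = 0.756 × 5.670×10⁻⁸ × 0.377 × (9.60)⁴ = 1.37×10⁻⁴ W.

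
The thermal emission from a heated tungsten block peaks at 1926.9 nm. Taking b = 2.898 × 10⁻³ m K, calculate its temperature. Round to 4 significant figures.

T ≈ 1504 K

Wien's law gives T = b/λ_max = (2.898×10⁻³ m·K)/(1.9269×10⁻⁶ m) = 1504 K.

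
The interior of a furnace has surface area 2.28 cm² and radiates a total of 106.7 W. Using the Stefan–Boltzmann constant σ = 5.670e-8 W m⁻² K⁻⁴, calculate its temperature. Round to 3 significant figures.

Area A = 2.28 cm² = 2.28×10⁻⁴ m².
P = σAT⁴ ⇒ T = (P/(σA))^(1/4) = (106.7/(5.670×10⁻⁸×2.28×10⁻⁴))^(1/4) = 1.69×10³ K.

T ≈ 1.69×10³ K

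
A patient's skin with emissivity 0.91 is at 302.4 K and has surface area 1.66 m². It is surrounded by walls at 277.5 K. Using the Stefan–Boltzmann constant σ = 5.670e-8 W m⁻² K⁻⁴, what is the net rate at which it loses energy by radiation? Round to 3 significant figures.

Net loss ≈ 208 W

Area A = 1.66 m².
Net radiated power P_net = εσA(T⁴ − T₀⁴) = 0.91×5.670×10⁻⁸×1.66×(302.4⁴ − 277.5⁴).
T⁴ − T₀⁴ = 8.36233×10⁹ − 5.92996×10⁹ = 2.43237×10⁹ K⁴, so P_net = 208 W.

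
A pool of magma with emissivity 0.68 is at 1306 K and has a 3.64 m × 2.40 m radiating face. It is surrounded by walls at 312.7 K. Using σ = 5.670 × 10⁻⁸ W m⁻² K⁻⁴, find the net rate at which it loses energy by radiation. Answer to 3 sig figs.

Net loss ≈ 9.77×10⁵ W

Area A = 3.64 × 2.40 = 8.736 m².
Net radiated power P_net = εσA(T⁴ − T₀⁴) = 0.68×5.670×10⁻⁸×8.736×(1306⁴ − 312.7⁴).
T⁴ − T₀⁴ = 2.90919×10¹² − 9.56118×10⁹ = 2.89963×10¹² K⁴, so P_net = 9.77×10⁵ W.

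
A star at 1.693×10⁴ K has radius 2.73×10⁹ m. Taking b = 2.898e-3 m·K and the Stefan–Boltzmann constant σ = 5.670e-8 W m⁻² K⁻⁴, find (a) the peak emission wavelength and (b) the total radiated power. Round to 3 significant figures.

(a) λ_max = b/T = 2.898×10⁻³/1.693×10⁴ = 1.712×10⁻⁷ m = 171 nm.
Surface area A = 4πR² = 4π(2.73×10⁹ m)² = 9.36559×10¹⁹ m².
(b) P = σAT⁴ = 5.670×10⁻⁸×9.36559×10¹⁹×(1.693×10⁴)⁴ = 4.36×10²⁹ W.

λ_max ≈ 171 nm; P ≈ 4.36×10²⁹ W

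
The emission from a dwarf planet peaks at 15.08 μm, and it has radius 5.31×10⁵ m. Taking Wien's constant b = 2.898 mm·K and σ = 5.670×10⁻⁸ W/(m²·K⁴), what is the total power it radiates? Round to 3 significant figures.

P ≈ 2.74×10¹⁴ W

Wien's law: T = b/λ_max = 2.898×10⁻³/1.508×10⁻⁵ = 192.175 K.
Surface area A = 4πR² = 4π(5.31×10⁵ m)² = 3.54323×10¹² m².
Then P = σAT⁴ = 5.670×10⁻⁸×3.54323×10¹²×(192.175)⁴ = 2.74×10¹⁴ W.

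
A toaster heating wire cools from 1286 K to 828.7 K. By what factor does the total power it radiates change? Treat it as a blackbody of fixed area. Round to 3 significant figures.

P₂/P₁ ≈ 0.172

P ∝ T⁴, so P₂/P₁ = (T₂/T₁)⁴ = (828.7/1286)⁴ = (0.644401)⁴ = 0.172.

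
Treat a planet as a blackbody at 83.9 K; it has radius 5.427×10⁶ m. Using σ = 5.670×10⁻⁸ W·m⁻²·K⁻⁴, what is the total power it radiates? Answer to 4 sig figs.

P ≈ 1.040×10¹⁵ W

Surface area A = 4πR² = 4π(5.427×10⁶ m)² = 3.70109×10¹⁴ m².
P = σAT⁴ = 5.670×10⁻⁸ × 3.70109×10¹⁴ × (83.9)⁴ = 1.040×10¹⁵ W.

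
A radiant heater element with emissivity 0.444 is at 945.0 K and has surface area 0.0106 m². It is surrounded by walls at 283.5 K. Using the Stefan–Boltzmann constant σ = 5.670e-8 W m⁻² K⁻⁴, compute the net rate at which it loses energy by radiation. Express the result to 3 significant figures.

Net loss ≈ 211 W

Area A = 0.0106 m².
Net radiated power P_net = εσA(T⁴ − T₀⁴) = 0.444×5.670×10⁻⁸×0.0106×(945.0⁴ − 283.5⁴).
T⁴ − T₀⁴ = 7.97494×10¹¹ − 6.45970×10⁹ = 7.91034×10¹¹ K⁴, so P_net = 211 W.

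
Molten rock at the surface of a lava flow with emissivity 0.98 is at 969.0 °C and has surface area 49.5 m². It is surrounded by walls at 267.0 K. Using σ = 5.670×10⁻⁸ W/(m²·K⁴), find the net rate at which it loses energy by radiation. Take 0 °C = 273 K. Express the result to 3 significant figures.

Net loss ≈ 6.53×10⁶ W

T = 969.0 °C + 273 = 1242.0 K.
Area A = 49.5 m².
Net radiated power P_net = εσA(T⁴ − T₀⁴) = 0.98×5.670×10⁻⁸×49.5×(1242.0⁴ − 267.0⁴).
T⁴ − T₀⁴ = 2.37950×10¹² − 5.08212×10⁹ = 2.37442×10¹² K⁴, so P_net = 6.53×10⁶ W.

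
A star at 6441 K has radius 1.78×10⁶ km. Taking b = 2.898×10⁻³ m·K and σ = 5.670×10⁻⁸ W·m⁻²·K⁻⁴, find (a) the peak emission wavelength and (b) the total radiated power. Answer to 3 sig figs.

λ_max ≈ 450 nm; P ≈ 3.89×10²⁷ W

(a) λ_max = b/T = 2.898×10⁻³/6441 = 4.499×10⁻⁷ m = 450 nm.
Surface area A = 4πR² = 4π(1.78×10⁹ m)² = 3.98153×10¹⁹ m².
(b) P = σAT⁴ = 5.670×10⁻⁸×3.98153×10¹⁹×(6441)⁴ = 3.89×10²⁷ W.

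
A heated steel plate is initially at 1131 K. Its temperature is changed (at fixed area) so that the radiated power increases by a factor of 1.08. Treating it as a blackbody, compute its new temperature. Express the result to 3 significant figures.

P ∝ T⁴, so T₂/T₁ = (P₂/P₁)^(1/4) = (1.08)^(1/4) = 1.01943.
T₂ = 1131 × 1.01943 = 1.15×10³ K.

T₂ ≈ 1.15×10³ K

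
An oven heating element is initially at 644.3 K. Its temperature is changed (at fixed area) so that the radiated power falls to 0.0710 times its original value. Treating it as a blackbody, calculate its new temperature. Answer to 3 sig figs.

P ∝ T⁴, so T₂/T₁ = (P₂/P₁)^(1/4) = (0.0710)^(1/4) = 0.516196.
T₂ = 644.3 × 0.516196 = 333 K.

T₂ ≈ 333 K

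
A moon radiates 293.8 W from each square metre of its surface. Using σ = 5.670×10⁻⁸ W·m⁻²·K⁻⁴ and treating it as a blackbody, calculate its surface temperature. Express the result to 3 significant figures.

I = σT⁴, so T = (I/σ)^(1/4) = (293.8/(5.670×10⁻⁸))^(1/4) = 268 K.

T ≈ 268 K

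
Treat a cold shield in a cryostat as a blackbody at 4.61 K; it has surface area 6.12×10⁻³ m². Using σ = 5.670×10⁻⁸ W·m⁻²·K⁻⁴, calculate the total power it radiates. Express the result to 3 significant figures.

P ≈ 1.57×10⁻⁷ W

Area A = 6.12×10⁻³ m².
P = σAT⁴ = 5.670×10⁻⁸ × 6.12×10⁻³ × (4.61)⁴ = 1.57×10⁻⁷ W.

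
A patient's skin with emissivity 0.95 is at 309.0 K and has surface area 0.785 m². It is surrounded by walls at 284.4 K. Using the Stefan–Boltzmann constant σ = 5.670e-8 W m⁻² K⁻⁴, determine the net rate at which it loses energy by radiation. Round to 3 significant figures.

Net loss ≈ 109 W

Area A = 0.785 m².
Net radiated power P_net = εσA(T⁴ − T₀⁴) = 0.95×5.670×10⁻⁸×0.785×(309.0⁴ − 284.4⁴).
T⁴ − T₀⁴ = 9.11662×10⁹ − 6.54212×10⁹ = 2.57450×10⁹ K⁴, so P_net = 109 W.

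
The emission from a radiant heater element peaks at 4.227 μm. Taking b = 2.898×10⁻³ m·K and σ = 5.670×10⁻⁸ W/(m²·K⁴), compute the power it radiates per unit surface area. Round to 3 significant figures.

I ≈ 1.25×10⁴ W/m²

Wien's law: T = b/λ_max = 2.898×10⁻³/4.227×10⁻⁶ = 685.593 K.
Then I = σT⁴ = 5.670×10⁻⁸×(685.593)⁴ = 1.25×10⁴ W/m².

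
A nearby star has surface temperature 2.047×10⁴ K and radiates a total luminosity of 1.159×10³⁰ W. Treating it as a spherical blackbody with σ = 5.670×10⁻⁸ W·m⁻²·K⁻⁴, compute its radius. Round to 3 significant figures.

L = 4πR²σT⁴ ⇒ R = √(L/(4πσT⁴)).
σT⁴ = 9.95530×10⁹ W/m², so R = √(1.159×10³⁰/(4π×9.95530×10⁹)) = 3.04×10⁹ m.

R ≈ 3.04×10⁹ m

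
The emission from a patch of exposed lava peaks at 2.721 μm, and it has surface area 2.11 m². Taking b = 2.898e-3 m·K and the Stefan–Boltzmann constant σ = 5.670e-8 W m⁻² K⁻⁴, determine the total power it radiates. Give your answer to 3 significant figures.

P ≈ 1.54×10⁵ W

Wien's law: T = b/λ_max = 2.898×10⁻³/2.721×10⁻⁶ = 1065.05 K.
Area A = 2.11 m².
Then P = σAT⁴ = 5.670×10⁻⁸×2.11×(1065.05)⁴ = 1.54×10⁵ W.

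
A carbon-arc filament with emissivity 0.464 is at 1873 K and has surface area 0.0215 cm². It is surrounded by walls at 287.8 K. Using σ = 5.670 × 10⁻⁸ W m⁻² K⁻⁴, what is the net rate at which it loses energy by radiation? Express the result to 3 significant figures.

Net loss ≈ 0.696 W

Area A = 0.0215 cm² = 2.15×10⁻⁶ m².
Net radiated power P_net = εσA(T⁴ − T₀⁴) = 0.464×5.670×10⁻⁸×2.15×10⁻⁶×(1873⁴ − 287.8⁴).
T⁴ − T₀⁴ = 1.23070×10¹³ − 6.86062×10⁹ = 1.23001×10¹³ K⁴, so P_net = 0.696 W.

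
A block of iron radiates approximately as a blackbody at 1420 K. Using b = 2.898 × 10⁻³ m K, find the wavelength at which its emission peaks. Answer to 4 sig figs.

λ_max ≈ 2041 nm

Wien's displacement law: λ_max = b/T = (2.898×10⁻³ m·K)/(1420 K) = 2.0408×10⁻⁶ m.
That is 2041 nm, in the infrared range.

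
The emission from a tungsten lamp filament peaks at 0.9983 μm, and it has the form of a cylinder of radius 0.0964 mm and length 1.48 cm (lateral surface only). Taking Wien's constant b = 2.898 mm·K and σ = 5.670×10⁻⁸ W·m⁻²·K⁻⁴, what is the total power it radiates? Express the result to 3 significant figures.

Wien's law: T = b/λ_max = 2.898×10⁻³/9.983×10⁻⁷ = 2902.93 K.
Lateral area A = 2πrL = 2π×9.64×10⁻⁵×0.0148 = 8.96435×10⁻⁶ m².
Then P = σAT⁴ = 5.670×10⁻⁸×8.96435×10⁻⁶×(2902.93)⁴ = 36.1 W.

P ≈ 36.1 W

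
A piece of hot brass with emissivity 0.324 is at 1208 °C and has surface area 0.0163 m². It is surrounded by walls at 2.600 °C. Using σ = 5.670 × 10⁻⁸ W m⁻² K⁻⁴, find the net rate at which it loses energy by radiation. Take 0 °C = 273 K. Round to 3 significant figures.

Net loss ≈ 1.44×10³ W

T = 1208 °C + 273 = 1481 K.
Surroundings: T = 2.600 °C + 273 = 275.600 K.
Area A = 0.0163 m².
Net radiated power P_net = εσA(T⁴ − T₀⁴) = 0.324×5.670×10⁻⁸×0.0163×(1481⁴ − 275.600⁴).
T⁴ − T₀⁴ = 4.81083×10¹² − 5.76922×10⁹ = 4.80506×10¹² K⁴, so P_net = 1.44×10³ W.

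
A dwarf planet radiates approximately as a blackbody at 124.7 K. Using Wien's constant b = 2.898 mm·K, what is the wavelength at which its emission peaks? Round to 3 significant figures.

λ_max ≈ 23.2 μm

Wien's displacement law: λ_max = b/T = (2.898×10⁻³ m·K)/(124.7 K) = 2.324×10⁻⁵ m.
That is 23.2 μm, in the infrared range.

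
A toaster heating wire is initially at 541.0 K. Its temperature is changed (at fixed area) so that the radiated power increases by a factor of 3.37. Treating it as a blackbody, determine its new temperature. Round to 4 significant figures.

P ∝ T⁴, so T₂/T₁ = (P₂/P₁)^(1/4) = (3.37)^(1/4) = 1.35490.
T₂ = 541.0 × 1.35490 = 733.0 K.

T₂ ≈ 733.0 K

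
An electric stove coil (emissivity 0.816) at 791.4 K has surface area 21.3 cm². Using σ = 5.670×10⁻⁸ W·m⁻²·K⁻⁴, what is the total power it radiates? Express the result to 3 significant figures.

Area A = 21.3 cm² = 2.13×10⁻³ m².
P = εσAT⁴ = 0.816 × 5.670×10⁻⁸ × 2.13×10⁻³ × (791.4)⁴ = 38.7 W.

P ≈ 38.7 W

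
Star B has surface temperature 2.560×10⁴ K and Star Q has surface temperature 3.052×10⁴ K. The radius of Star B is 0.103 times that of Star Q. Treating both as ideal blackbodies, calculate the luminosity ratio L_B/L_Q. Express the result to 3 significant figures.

L ∝ R²T⁴, so L_B/L_Q = (R_B/R_Q)²(T_B/T_Q)⁴ = (0.103)² × (2.560×10⁴/3.052×10⁴)⁴ = 0.010609 × 0.495019 = 5.25×10⁻³.

L_B/L_Q ≈ 5.25×10⁻³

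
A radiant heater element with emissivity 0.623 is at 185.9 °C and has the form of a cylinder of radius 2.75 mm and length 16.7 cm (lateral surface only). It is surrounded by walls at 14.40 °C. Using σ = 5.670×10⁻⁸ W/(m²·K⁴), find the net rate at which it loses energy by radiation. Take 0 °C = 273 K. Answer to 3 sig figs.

Net loss ≈ 3.82 W

T = 185.9 °C + 273 = 458.9 K.
Surroundings: T = 14.40 °C + 273 = 287.40 K.
Lateral area A = 2πrL = 2π×2.75×10⁻³×0.167 = 2.88555×10⁻³ m².
Net radiated power P_net = εσA(T⁴ − T₀⁴) = 0.623×5.670×10⁻⁸×2.88555×10⁻³×(458.9⁴ − 287.40⁴).
T⁴ − T₀⁴ = 4.43478×10¹⁰ − 6.82256×10⁹ = 3.75252×10¹⁰ K⁴, so P_net = 3.82 W.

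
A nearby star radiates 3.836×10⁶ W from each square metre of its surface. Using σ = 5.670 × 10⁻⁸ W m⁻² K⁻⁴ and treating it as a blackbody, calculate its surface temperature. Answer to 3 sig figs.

T ≈ 2.87×10³ K

I = σT⁴, so T = (I/σ)^(1/4) = (3.836×10⁶/(5.670×10⁻⁸))^(1/4) = 2.87×10³ K.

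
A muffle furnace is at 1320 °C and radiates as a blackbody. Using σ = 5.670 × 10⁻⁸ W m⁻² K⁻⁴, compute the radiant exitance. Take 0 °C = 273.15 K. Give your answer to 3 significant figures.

I ≈ 3.65×10⁵ W/m²

T = 1320 °C + 273.15 = 1593.15 K.
Stefan–Boltzmann: I = σT⁴ = 5.670×10⁻⁸ × (1593.15)⁴ = 3.65×10⁵ W/m².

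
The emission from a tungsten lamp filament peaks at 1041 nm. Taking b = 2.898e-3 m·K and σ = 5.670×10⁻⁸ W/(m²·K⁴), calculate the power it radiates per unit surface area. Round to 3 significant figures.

Wien's law: T = b/λ_max = 2.898×10⁻³/1.041×10⁻⁶ = 2783.86 K.
Then I = σT⁴ = 5.670×10⁻⁸×(2783.86)⁴ = 3.41×10⁶ W/m².

I ≈ 3.41×10⁶ W/m²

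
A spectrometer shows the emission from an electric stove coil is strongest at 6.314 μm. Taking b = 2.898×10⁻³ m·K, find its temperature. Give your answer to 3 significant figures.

Wien's law gives T = b/λ_max = (2.898×10⁻³ m·K)/(6.314×10⁻⁶ m) = 459 K.

T ≈ 459 K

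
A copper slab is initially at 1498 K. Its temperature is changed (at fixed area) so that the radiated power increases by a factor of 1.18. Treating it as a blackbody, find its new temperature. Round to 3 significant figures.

T₂ ≈ 1.56×10³ K

P ∝ T⁴, so T₂/T₁ = (P₂/P₁)^(1/4) = (1.18)^(1/4) = 1.04225.
T₂ = 1498 × 1.04225 = 1.56×10³ K.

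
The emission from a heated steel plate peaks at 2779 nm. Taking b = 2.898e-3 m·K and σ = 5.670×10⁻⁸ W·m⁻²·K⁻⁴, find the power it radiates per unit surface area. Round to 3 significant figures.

I ≈ 6.71×10⁴ W/m²

Wien's law: T = b/λ_max = 2.898×10⁻³/2.779×10⁻⁶ = 1042.82 K.
Then I = σT⁴ = 5.670×10⁻⁸×(1042.82)⁴ = 6.71×10⁴ W/m².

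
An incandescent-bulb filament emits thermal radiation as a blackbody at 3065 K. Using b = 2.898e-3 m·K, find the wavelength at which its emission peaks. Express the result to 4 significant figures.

Wien's displacement law: λ_max = b/T = (2.898×10⁻³ m·K)/(3065 K) = 9.4551×10⁻⁷ m.
That is 0.9455 μm, in the infrared range.

λ_max ≈ 0.9455 μm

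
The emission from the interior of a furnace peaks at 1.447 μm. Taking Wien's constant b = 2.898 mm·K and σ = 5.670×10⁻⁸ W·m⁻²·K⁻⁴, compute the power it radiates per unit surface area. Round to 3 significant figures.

I ≈ 9.12×10⁵ W/m²

Wien's law: T = b/λ_max = 2.898×10⁻³/1.447×10⁻⁶ = 2002.76 K.
Then I = σT⁴ = 5.670×10⁻⁸×(2002.76)⁴ = 9.12×10⁵ W/m².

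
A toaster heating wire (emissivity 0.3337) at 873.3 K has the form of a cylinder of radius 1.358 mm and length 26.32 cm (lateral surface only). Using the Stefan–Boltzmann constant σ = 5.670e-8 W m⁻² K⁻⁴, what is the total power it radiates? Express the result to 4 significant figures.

Lateral area A = 2πrL = 2π×1.358×10⁻³×0.2632 = 2.24577×10⁻³ m².
P = εσAT⁴ = 0.3337 × 5.670×10⁻⁸ × 2.24577×10⁻³ × (873.3)⁴ = 24.71 W.

P ≈ 24.71 W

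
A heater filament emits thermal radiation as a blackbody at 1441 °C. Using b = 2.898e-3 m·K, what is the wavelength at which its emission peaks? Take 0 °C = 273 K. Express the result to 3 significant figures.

λ_max ≈ 1.69×10³ nm

T = 1441 °C + 273 = 1714 K.
Wien's displacement law: λ_max = b/T = (2.898×10⁻³ m·K)/(1714 K) = 1.691×10⁻⁶ m.
That is 1.69×10³ nm, in the infrared range.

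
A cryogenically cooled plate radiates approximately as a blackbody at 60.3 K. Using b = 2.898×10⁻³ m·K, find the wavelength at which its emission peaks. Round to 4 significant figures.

λ_max ≈ 48.06 μm

Wien's displacement law: λ_max = b/T = (2.898×10⁻³ m·K)/(60.3 K) = 4.8060×10⁻⁵ m.
That is 48.06 μm, in the infrared range.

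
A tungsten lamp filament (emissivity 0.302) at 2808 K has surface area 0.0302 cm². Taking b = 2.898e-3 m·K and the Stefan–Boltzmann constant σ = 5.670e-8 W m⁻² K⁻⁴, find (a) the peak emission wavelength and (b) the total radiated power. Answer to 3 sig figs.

λ_max ≈ 1.03×10³ nm; P ≈ 3.22 W

(a) λ_max = b/T = 2.898×10⁻³/2808 = 1.032×10⁻⁶ m = 1.03×10³ nm.
Area A = 0.0302 cm² = 3.02×10⁻⁶ m².
(b) P = εσAT⁴ = 0.302×5.670×10⁻⁸×3.02×10⁻⁶×(2808)⁴ = 3.22 W.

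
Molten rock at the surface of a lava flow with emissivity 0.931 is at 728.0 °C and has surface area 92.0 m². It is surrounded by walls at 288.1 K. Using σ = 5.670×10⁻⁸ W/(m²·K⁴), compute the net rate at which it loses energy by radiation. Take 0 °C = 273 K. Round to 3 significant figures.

T = 728.0 °C + 273 = 1001.0 K.
Area A = 92.0 m².
Net radiated power P_net = εσA(T⁴ − T₀⁴) = 0.931×5.670×10⁻⁸×92.0×(1001.0⁴ − 288.1⁴).
T⁴ − T₀⁴ = 1.00401×10¹² − 6.88927×10⁹ = 9.97121×10¹¹ K⁴, so P_net = 4.84×10⁶ W.

Net loss ≈ 4.84×10⁶ W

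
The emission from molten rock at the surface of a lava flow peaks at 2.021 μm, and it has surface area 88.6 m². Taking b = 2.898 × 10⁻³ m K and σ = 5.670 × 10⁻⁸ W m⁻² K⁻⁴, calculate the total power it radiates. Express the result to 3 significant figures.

P ≈ 2.12×10⁷ W

Wien's law: T = b/λ_max = 2.898×10⁻³/2.021×10⁻⁶ = 1433.94 K.
Area A = 88.6 m².
Then P = σAT⁴ = 5.670×10⁻⁸×88.6×(1433.94)⁴ = 2.12×10⁷ W.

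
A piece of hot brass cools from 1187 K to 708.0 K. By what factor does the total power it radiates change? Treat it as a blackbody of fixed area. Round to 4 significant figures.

P ∝ T⁴, so P₂/P₁ = (T₂/T₁)⁴ = (708.0/1187)⁴ = (0.596462)⁴ = 0.1266.

P₂/P₁ ≈ 0.1266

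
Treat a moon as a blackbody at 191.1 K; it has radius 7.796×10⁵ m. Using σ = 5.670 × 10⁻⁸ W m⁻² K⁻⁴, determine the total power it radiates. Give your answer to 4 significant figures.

Surface area A = 4πR² = 4π(7.796×10⁵ m)² = 7.63754×10¹² m².
P = σAT⁴ = 5.670×10⁻⁸ × 7.63754×10¹² × (191.1)⁴ = 5.775×10¹⁴ W.

P ≈ 5.775×10¹⁴ W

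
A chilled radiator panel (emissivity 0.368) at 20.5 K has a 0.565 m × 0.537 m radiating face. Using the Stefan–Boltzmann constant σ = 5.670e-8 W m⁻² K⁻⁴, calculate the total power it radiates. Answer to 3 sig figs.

P ≈ 1.12×10⁻³ W

Area A = 0.565 × 0.537 = 0.303405 m².
P = εσAT⁴ = 0.368 × 5.670×10⁻⁸ × 0.303405 × (20.5)⁴ = 1.12×10⁻³ W.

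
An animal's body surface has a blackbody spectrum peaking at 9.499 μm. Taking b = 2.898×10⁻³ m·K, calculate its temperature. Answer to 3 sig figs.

Wien's law gives T = b/λ_max = (2.898×10⁻³ m·K)/(9.499×10⁻⁶ m) = 305 K.

T ≈ 305 K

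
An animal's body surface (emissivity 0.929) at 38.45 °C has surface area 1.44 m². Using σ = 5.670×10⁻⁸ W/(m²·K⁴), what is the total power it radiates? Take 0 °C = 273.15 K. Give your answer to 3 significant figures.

T = 38.45 °C + 273.15 = 311.60 K.
Area A = 1.44 m².
P = εσAT⁴ = 0.929 × 5.670×10⁻⁸ × 1.44 × (311.60)⁴ = 715 W.

P ≈ 715 W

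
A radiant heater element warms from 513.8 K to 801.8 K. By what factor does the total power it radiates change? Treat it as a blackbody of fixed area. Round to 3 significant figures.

P ∝ T⁴, so P₂/P₁ = (T₂/T₁)⁴ = (801.8/513.8)⁴ = (1.56053)⁴ = 5.93.

P₂/P₁ ≈ 5.93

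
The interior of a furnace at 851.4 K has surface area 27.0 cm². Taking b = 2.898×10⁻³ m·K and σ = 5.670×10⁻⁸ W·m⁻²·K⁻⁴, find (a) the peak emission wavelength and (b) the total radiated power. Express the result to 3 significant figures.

(a) λ_max = b/T = 2.898×10⁻³/851.4 = 3.404×10⁻⁶ m = 3.40 μm.
Area A = 27.0 cm² = 2.70×10⁻³ m².
(b) P = σAT⁴ = 5.670×10⁻⁸×2.70×10⁻³×(851.4)⁴ = 80.4 W.

λ_max ≈ 3.40 μm; P ≈ 80.4 W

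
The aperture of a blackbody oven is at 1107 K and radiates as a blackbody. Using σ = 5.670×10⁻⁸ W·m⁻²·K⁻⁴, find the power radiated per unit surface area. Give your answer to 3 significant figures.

Stefan–Boltzmann: I = σT⁴ = 5.670×10⁻⁸ × (1107)⁴ = 8.51×10⁴ W/m².

I ≈ 8.51×10⁴ W/m²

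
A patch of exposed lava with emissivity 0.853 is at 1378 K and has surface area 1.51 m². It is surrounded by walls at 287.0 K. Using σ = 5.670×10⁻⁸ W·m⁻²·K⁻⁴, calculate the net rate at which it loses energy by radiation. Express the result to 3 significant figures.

Net loss ≈ 2.63×10⁵ W

Area A = 1.51 m².
Net radiated power P_net = εσA(T⁴ − T₀⁴) = 0.853×5.670×10⁻⁸×1.51×(1378⁴ − 287.0⁴).
T⁴ − T₀⁴ = 3.60576×10¹² − 6.78465×10⁹ = 3.59898×10¹² K⁴, so P_net = 2.63×10⁵ W.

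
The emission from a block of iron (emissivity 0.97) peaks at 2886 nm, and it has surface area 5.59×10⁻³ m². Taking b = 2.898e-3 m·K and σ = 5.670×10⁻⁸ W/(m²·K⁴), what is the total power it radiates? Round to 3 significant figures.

Wien's law: T = b/λ_max = 2.898×10⁻³/2.886×10⁻⁶ = 1004.16 K.
Area A = 5.59×10⁻³ m².
Then P = εσAT⁴ = 0.97×5.670×10⁻⁸×5.59×10⁻³×(1004.16)⁴ = 313 W.

P ≈ 313 W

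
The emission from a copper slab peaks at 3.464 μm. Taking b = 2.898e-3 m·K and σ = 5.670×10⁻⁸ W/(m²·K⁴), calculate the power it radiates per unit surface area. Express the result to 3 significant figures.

Wien's law: T = b/λ_max = 2.898×10⁻³/3.464×10⁻⁶ = 836.605 K.
Then I = σT⁴ = 5.670×10⁻⁸×(836.605)⁴ = 2.78×10⁴ W/m².

I ≈ 2.78×10⁴ W/m²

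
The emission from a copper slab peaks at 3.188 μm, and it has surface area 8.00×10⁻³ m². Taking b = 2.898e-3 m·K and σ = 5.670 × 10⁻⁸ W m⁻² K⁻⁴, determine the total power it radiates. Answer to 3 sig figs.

P ≈ 310 W

Wien's law: T = b/λ_max = 2.898×10⁻³/3.188×10⁻⁶ = 909.034 K.
Area A = 8.00×10⁻³ m².
Then P = σAT⁴ = 5.670×10⁻⁸×8.00×10⁻³×(909.034)⁴ = 310 W.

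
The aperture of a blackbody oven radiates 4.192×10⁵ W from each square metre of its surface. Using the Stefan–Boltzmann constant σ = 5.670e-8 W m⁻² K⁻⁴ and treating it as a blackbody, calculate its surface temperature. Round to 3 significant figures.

I = σT⁴, so T = (I/σ)^(1/4) = (4.192×10⁵/(5.670×10⁻⁸))^(1/4) = 1.65×10³ K.

T ≈ 1.65×10³ K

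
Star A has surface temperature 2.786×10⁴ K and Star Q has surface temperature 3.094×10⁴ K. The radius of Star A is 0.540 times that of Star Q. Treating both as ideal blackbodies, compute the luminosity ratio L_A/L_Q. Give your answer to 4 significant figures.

L_A/L_Q ≈ 0.1917

L ∝ R²T⁴, so L_A/L_Q = (R_A/R_Q)²(T_A/T_Q)⁴ = (0.540)² × (2.786×10⁴/3.094×10⁴)⁴ = 0.2916 × 0.657420 = 0.1917.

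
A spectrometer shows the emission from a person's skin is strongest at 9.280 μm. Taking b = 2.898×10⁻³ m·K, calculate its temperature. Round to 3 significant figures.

T ≈ 312 K

Wien's law gives T = b/λ_max = (2.898×10⁻³ m·K)/(9.280×10⁻⁶ m) = 312 K.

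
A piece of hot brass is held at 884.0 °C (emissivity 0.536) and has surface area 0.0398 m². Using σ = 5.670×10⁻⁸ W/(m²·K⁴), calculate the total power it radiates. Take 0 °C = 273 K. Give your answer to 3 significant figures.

P ≈ 2.17×10³ W

T = 884.0 °C + 273 = 1157.0 K.
Area A = 0.0398 m².
P = εσAT⁴ = 0.536 × 5.670×10⁻⁸ × 0.0398 × (1157.0)⁴ = 2.17×10³ W.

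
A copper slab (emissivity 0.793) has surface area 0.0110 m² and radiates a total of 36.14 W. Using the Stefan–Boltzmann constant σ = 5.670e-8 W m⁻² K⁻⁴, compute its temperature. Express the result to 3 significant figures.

Area A = 0.0110 m².
P = εσAT⁴ ⇒ T = (P/(εσA))^(1/4) = (36.14/(0.793×5.670×10⁻⁸×0.0110))^(1/4) = 520 K.

T ≈ 520 K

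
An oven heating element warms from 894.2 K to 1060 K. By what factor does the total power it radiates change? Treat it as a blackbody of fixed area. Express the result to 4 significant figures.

P ∝ T⁴, so P₂/P₁ = (T₂/T₁)⁴ = (1060/894.2)⁴ = (1.18542)⁴ = 1.975.

P₂/P₁ ≈ 1.975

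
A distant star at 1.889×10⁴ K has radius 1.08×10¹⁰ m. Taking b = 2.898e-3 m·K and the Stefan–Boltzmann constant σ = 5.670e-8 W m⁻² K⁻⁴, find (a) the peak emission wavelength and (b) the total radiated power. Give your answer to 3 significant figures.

λ_max ≈ 153 nm; P ≈ 1.06×10³¹ W

(a) λ_max = b/T = 2.898×10⁻³/1.889×10⁴ = 1.534×10⁻⁷ m = 153 nm.
Surface area A = 4πR² = 4π(1.08×10¹⁰ m)² = 1.46574×10²¹ m².
(b) P = σAT⁴ = 5.670×10⁻⁸×1.46574×10²¹×(1.889×10⁴)⁴ = 1.06×10³¹ W.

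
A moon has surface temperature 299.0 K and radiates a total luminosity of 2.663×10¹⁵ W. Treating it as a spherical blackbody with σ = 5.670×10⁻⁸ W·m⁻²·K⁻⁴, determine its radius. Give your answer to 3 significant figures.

L = 4πR²σT⁴ ⇒ R = √(L/(4πσT⁴)).
σT⁴ = 453.177 W/m², so R = √(2.663×10¹⁵/(4π×453.177)) = 6.84×10⁵ m.

R ≈ 6.84×10⁵ m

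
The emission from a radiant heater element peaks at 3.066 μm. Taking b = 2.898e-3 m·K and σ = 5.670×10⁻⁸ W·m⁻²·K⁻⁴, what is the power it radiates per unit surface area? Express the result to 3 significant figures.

Wien's law: T = b/λ_max = 2.898×10⁻³/3.066×10⁻⁶ = 945.205 K.
Then I = σT⁴ = 5.670×10⁻⁸×(945.205)⁴ = 4.53×10⁴ W/m².

I ≈ 4.53×10⁴ W/m²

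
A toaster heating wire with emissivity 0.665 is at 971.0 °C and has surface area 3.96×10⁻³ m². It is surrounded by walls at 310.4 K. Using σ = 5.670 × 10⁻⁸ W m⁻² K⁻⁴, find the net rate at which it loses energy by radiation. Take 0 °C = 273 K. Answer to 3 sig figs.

Net loss ≈ 356 W

T = 971.0 °C + 273 = 1244.0 K.
Area A = 3.96×10⁻³ m².
Net radiated power P_net = εσA(T⁴ − T₀⁴) = 0.665×5.670×10⁻⁸×3.96×10⁻³×(1244.0⁴ − 310.4⁴).
T⁴ − T₀⁴ = 2.39487×10¹² − 9.28297×10⁹ = 2.38559×10¹² K⁴, so P_net = 356 W.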